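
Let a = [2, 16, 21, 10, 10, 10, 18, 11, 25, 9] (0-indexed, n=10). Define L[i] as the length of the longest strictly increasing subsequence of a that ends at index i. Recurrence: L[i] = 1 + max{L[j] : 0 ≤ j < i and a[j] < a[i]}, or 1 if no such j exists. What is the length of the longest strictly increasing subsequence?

4

   i    0    1    2    3    4    5    6    7    8    9
a[i]    2   16   21   10   10   10   18   11   25    9
L[i]    1    2    3    2    2    2    3    3    4    2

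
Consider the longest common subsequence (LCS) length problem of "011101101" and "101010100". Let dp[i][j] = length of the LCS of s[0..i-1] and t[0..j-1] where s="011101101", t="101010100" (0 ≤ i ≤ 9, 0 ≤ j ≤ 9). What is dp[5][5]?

3

   ''  1  0  1  0  1  0  1  0  0
''  0  0  0  0  0  0  0  0  0  0
 0  0  0  1  1  1  1  1  1  1  1
 1  0  1  1  2  2  2  2  2  2  2
 1  0  1  1  2  2  3  3  3  3  3
 1  0  1  1  2  2  3  3  4  4  4
 0  0  1  2  2  3  3  4  4  5  5
 1  0  1  2  3  3  4  4  5  5  5
 1  0  1  2  3  3  4  4  5  5  5
 0  0  1  2  3  4  4  5  5  6  6
 1  0  1  2  3  4  5  5  6  6  6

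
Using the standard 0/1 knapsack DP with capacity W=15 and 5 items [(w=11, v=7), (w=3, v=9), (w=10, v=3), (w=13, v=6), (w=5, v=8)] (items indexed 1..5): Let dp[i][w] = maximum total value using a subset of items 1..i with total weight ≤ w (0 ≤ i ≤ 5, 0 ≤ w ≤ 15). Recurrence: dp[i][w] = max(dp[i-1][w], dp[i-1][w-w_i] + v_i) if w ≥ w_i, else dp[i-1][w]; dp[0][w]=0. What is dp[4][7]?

9

i\w   0   1   2   3   4   5   6   7   8   9  10  11  12  13  14  15
  0   0   0   0   0   0   0   0   0   0   0   0   0   0   0   0   0
  1   0   0   0   0   0   0   0   0   0   0   0   7   7   7   7   7
  2   0   0   0   9   9   9   9   9   9   9   9   9   9   9  16  16
  3   0   0   0   9   9   9   9   9   9   9   9   9   9  12  16  16
  4   0   0   0   9   9   9   9   9   9   9   9   9   9  12  16  16
  5   0   0   0   9   9   9   9   9  17  17  17  17  17  17  17  17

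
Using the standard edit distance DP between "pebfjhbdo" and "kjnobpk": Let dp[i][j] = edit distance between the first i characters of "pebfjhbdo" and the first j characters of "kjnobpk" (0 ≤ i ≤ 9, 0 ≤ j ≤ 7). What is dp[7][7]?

7

   ''  k  j  n  o  b  p  k
''  0  1  2  3  4  5  6  7
 p  1  1  2  3  4  5  5  6
 e  2  2  2  3  4  5  6  6
 b  3  3  3  3  4  4  5  6
 f  4  4  4  4  4  5  5  6
 j  5  5  4  5  5  5  6  6
 h  6  6  5  5  6  6  6  7
 b  7  7  6  6  6  6  7  7
 d  8  8  7  7  7  7  7  8
 o  9  9  8  8  7  8  8  8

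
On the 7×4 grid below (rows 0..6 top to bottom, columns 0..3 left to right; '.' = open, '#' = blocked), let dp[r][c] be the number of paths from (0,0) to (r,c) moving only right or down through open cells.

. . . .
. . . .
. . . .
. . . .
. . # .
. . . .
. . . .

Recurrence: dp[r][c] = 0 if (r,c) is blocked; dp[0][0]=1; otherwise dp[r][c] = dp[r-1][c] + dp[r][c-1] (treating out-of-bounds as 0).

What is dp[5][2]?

r\c   0   1   2   3
  0   1   1   1   1
  1   1   2   3   4
  2   1   3   6  10
  3   1   4  10  20
  4   1   5   0  20
  5   1   6   6  26
  6   1   7  13  39

6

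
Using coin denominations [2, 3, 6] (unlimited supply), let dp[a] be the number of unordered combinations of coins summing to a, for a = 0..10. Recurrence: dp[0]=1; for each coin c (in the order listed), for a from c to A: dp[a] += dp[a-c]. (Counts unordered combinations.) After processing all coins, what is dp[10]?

3

after  coin     0     1     2     3     4     5     6     7     8     9    10
          2     1     0     1     0     1     0     1     0     1     0     1
          3     1     0     1     1     1     1     2     1     2     2     2
          6     1     0     1     1     1     1     3     1     3     3     3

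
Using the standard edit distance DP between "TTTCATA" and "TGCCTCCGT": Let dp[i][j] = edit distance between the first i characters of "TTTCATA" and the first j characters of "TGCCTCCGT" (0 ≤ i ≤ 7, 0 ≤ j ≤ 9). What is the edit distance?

   ''  T  G  C  C  T  C  C  G  T
''  0  1  2  3  4  5  6  7  8  9
 T  1  0  1  2  3  4  5  6  7  8
 T  2  1  1  2  3  3  4  5  6  7
 T  3  2  2  2  3  3  4  5  6  6
 C  4  3  3  2  2  3  3  4  5  6
 A  5  4  4  3  3  3  4  4  5  6
 T  6  5  5  4  4  3  4  5  5  5
 A  7  6  6  5  5  4  4  5  6  6

6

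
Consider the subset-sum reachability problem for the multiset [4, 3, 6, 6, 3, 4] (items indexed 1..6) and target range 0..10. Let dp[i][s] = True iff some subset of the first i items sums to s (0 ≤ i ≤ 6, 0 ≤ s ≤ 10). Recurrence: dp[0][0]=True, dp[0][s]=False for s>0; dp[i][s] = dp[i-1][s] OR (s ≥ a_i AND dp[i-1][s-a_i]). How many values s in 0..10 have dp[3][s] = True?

7

i\s   0   1   2   3   4   5   6   7   8   9  10
  0   T   F   F   F   F   F   F   F   F   F   F
  1   T   F   F   F   T   F   F   F   F   F   F
  2   T   F   F   T   T   F   F   T   F   F   F
  3   T   F   F   T   T   F   T   T   F   T   T
  4   T   F   F   T   T   F   T   T   F   T   T
  5   T   F   F   T   T   F   T   T   F   T   T
  6   T   F   F   T   T   F   T   T   T   T   T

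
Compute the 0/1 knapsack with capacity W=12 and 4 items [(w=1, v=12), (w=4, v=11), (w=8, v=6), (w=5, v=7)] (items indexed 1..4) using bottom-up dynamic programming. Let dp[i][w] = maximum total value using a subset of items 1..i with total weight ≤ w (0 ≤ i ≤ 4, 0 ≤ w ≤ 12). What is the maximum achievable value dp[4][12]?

30

i\w   0   1   2   3   4   5   6   7   8   9  10  11  12
  0   0   0   0   0   0   0   0   0   0   0   0   0   0
  1   0  12  12  12  12  12  12  12  12  12  12  12  12
  2   0  12  12  12  12  23  23  23  23  23  23  23  23
  3   0  12  12  12  12  23  23  23  23  23  23  23  23
  4   0  12  12  12  12  23  23  23  23  23  30  30  30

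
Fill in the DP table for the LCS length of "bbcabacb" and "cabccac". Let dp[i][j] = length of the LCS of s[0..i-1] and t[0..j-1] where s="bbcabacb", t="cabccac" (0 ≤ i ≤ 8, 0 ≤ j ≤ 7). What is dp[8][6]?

   ''  c  a  b  c  c  a  c
''  0  0  0  0  0  0  0  0
 b  0  0  0  1  1  1  1  1
 b  0  0  0  1  1  1  1  1
 c  0  1  1  1  2  2  2  2
 a  0  1  2  2  2  2  3  3
 b  0  1  2  3  3  3  3  3
 a  0  1  2  3  3  3  4  4
 c  0  1  2  3  4  4  4  5
 b  0  1  2  3  4  4  4  5

4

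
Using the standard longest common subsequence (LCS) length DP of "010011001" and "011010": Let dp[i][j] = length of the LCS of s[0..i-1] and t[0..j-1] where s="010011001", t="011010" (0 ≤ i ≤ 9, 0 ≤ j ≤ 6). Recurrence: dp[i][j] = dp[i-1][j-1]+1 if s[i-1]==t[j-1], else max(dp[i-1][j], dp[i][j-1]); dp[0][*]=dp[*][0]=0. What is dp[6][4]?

   ''  0  1  1  0  1  0
''  0  0  0  0  0  0  0
 0  0  1  1  1  1  1  1
 1  0  1  2  2  2  2  2
 0  0  1  2  2  3  3  3
 0  0  1  2  2  3  3  4
 1  0  1  2  3  3  4  4
 1  0  1  2  3  3  4  4
 0  0  1  2  3  4  4  5
 0  0  1  2  3  4  4  5
 1  0  1  2  3  4  5  5

3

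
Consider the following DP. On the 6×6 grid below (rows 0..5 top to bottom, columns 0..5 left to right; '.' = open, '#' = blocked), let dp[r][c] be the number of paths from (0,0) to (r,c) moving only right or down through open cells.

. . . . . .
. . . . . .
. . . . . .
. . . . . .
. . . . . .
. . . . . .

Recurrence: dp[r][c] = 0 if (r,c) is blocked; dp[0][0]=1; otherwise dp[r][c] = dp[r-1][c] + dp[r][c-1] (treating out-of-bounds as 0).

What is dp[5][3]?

r\c   0   1   2   3   4   5
  0   1   1   1   1   1   1
  1   1   2   3   4   5   6
  2   1   3   6  10  15  21
  3   1   4  10  20  35  56
  4   1   5  15  35  70 126
  5   1   6  21  56 126 252

56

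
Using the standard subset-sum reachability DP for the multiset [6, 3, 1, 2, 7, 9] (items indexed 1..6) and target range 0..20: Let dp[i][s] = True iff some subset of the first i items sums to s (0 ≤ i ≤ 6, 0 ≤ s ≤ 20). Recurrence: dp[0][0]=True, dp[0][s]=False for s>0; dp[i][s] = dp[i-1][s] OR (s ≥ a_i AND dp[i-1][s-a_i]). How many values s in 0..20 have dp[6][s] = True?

i\s   0   1   2   3   4   5   6   7   8   9  10  11  12  13  14  15  16  17  18  19  20
  0   T   F   F   F   F   F   F   F   F   F   F   F   F   F   F   F   F   F   F   F   F
  1   T   F   F   F   F   F   T   F   F   F   F   F   F   F   F   F   F   F   F   F   F
  2   T   F   F   T   F   F   T   F   F   T   F   F   F   F   F   F   F   F   F   F   F
  3   T   T   F   T   T   F   T   T   F   T   T   F   F   F   F   F   F   F   F   F   F
  4   T   T   T   T   T   T   T   T   T   T   T   T   T   F   F   F   F   F   F   F   F
  5   T   T   T   T   T   T   T   T   T   T   T   T   T   T   T   T   T   T   T   T   F
  6   T   T   T   T   T   T   T   T   T   T   T   T   T   T   T   T   T   T   T   T   T

21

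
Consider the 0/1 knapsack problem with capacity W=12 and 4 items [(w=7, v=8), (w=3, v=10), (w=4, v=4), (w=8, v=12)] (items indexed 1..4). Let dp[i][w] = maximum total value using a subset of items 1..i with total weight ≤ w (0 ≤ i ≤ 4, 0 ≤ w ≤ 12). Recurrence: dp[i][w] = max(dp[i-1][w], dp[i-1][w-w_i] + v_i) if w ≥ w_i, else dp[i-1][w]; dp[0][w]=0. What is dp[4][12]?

i\w   0   1   2   3   4   5   6   7   8   9  10  11  12
  0   0   0   0   0   0   0   0   0   0   0   0   0   0
  1   0   0   0   0   0   0   0   8   8   8   8   8   8
  2   0   0   0  10  10  10  10  10  10  10  18  18  18
  3   0   0   0  10  10  10  10  14  14  14  18  18  18
  4   0   0   0  10  10  10  10  14  14  14  18  22  22

22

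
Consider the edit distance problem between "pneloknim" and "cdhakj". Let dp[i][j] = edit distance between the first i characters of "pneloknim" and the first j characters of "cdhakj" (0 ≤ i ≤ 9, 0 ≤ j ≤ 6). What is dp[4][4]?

4

   ''  c  d  h  a  k  j
''  0  1  2  3  4  5  6
 p  1  1  2  3  4  5  6
 n  2  2  2  3  4  5  6
 e  3  3  3  3  4  5  6
 l  4  4  4  4  4  5  6
 o  5  5  5  5  5  5  6
 k  6  6  6  6  6  5  6
 n  7  7  7  7  7  6  6
 i  8  8  8  8  8  7  7
 m  9  9  9  9  9  8  8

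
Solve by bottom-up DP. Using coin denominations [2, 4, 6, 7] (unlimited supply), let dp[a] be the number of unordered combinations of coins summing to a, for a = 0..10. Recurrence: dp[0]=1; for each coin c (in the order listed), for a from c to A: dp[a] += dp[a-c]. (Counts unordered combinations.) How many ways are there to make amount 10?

5

after  coin     0     1     2     3     4     5     6     7     8     9    10
          2     1     0     1     0     1     0     1     0     1     0     1
          4     1     0     1     0     2     0     2     0     3     0     3
          6     1     0     1     0     2     0     3     0     4     0     5
          7     1     0     1     0     2     0     3     1     4     1     5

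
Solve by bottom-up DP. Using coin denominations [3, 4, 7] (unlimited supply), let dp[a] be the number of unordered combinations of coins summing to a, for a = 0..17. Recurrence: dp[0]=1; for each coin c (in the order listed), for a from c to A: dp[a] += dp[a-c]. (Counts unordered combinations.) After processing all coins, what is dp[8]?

1

after  coin     0     1     2     3     4     5     6     7     8     9    10    11    12    13    14    15    16    17
          3     1     0     0     1     0     0     1     0     0     1     0     0     1     0     0     1     0     0
          4     1     0     0     1     1     0     1     1     1     1     1     1     2     1     1     2     2     1
          7     1     0     0     1     1     0     1     2     1     1     2     2     2     2     3     3     3     3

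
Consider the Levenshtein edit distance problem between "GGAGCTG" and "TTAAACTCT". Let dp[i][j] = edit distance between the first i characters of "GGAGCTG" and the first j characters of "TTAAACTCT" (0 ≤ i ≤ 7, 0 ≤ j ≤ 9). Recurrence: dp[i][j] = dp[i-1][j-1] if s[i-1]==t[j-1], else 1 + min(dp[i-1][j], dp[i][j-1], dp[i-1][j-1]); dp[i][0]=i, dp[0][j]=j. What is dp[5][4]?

4

   ''  T  T  A  A  A  C  T  C  T
''  0  1  2  3  4  5  6  7  8  9
 G  1  1  2  3  4  5  6  7  8  9
 G  2  2  2  3  4  5  6  7  8  9
 A  3  3  3  2  3  4  5  6  7  8
 G  4  4  4  3  3  4  5  6  7  8
 C  5  5  5  4  4  4  4  5  6  7
 T  6  5  5  5  5  5  5  4  5  6
 G  7  6  6  6  6  6  6  5  5  6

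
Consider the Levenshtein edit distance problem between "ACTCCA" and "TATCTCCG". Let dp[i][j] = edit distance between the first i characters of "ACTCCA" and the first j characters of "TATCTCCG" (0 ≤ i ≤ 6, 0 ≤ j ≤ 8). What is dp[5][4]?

   ''  T  A  T  C  T  C  C  G
''  0  1  2  3  4  5  6  7  8
 A  1  1  1  2  3  4  5  6  7
 C  2  2  2  2  2  3  4  5  6
 T  3  2  3  2  3  2  3  4  5
 C  4  3  3  3  2  3  2  3  4
 C  5  4  4  4  3  3  3  2  3
 A  6  5  4  5  4  4  4  3  3

3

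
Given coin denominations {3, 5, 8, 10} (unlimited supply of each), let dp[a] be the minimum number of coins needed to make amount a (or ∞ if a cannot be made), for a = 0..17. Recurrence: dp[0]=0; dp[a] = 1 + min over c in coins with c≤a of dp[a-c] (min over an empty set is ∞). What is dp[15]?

2

 a  0  1  2  3  4  5  6  7  8  9 10 11 12 13 14 15 16 17
dp  0  -  -  1  -  1  2  -  1  3  1  2  4  2  3  2  2  4
(- denotes ∞ / unreachable)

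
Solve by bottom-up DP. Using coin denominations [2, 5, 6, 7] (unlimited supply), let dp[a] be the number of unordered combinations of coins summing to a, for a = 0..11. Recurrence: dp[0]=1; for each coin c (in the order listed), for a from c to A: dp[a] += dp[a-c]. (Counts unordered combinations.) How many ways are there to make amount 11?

after  coin     0     1     2     3     4     5     6     7     8     9    10    11
          2     1     0     1     0     1     0     1     0     1     0     1     0
          5     1     0     1     0     1     1     1     1     1     1     2     1
          6     1     0     1     0     1     1     2     1     2     1     3     2
          7     1     0     1     0     1     1     2     2     2     2     3     3

3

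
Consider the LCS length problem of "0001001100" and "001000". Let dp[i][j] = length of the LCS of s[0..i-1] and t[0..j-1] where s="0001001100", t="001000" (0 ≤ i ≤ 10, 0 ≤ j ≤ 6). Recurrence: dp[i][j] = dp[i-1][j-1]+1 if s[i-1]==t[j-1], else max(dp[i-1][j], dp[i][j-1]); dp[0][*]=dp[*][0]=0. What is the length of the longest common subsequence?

6

   ''  0  0  1  0  0  0
''  0  0  0  0  0  0  0
 0  0  1  1  1  1  1  1
 0  0  1  2  2  2  2  2
 0  0  1  2  2  3  3  3
 1  0  1  2  3  3  3  3
 0  0  1  2  3  4  4  4
 0  0  1  2  3  4  5  5
 1  0  1  2  3  4  5  5
 1  0  1  2  3  4  5  5
 0  0  1  2  3  4  5  6
 0  0  1  2  3  4  5  6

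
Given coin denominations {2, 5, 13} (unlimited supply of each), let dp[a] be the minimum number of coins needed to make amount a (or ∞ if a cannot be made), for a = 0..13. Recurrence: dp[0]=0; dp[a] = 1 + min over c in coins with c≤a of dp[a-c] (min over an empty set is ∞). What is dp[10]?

 a  0  1  2  3  4  5  6  7  8  9 10 11 12 13
dp  0  -  1  -  2  1  3  2  4  3  2  4  3  1
(- denotes ∞ / unreachable)

2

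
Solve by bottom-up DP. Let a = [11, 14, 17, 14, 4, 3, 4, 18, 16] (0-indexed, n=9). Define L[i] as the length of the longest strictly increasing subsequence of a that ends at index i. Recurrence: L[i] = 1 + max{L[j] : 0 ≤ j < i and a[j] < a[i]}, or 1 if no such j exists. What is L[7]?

4

   i    0    1    2    3    4    5    6    7    8
a[i]   11   14   17   14    4    3    4   18   16
L[i]    1    2    3    2    1    1    2    4    3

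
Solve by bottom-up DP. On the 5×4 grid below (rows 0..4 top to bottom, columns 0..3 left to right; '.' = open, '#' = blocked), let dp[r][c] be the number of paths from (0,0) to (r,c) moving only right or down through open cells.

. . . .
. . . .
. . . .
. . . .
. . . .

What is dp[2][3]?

r\c   0   1   2   3
  0   1   1   1   1
  1   1   2   3   4
  2   1   3   6  10
  3   1   4  10  20
  4   1   5  15  35

10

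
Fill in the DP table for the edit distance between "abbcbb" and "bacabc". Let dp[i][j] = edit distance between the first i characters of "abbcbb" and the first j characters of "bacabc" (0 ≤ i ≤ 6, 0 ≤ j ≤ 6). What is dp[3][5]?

3

   ''  b  a  c  a  b  c
''  0  1  2  3  4  5  6
 a  1  1  1  2  3  4  5
 b  2  1  2  2  3  3  4
 b  3  2  2  3  3  3  4
 c  4  3  3  2  3  4  3
 b  5  4  4  3  3  3  4
 b  6  5  5  4  4  3  4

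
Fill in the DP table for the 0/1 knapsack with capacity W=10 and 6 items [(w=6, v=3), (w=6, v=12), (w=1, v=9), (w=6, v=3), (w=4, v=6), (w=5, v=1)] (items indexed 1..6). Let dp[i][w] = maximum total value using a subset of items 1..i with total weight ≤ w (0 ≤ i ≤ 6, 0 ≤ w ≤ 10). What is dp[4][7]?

21

i\w   0   1   2   3   4   5   6   7   8   9  10
  0   0   0   0   0   0   0   0   0   0   0   0
  1   0   0   0   0   0   0   3   3   3   3   3
  2   0   0   0   0   0   0  12  12  12  12  12
  3   0   9   9   9   9   9  12  21  21  21  21
  4   0   9   9   9   9   9  12  21  21  21  21
  5   0   9   9   9   9  15  15  21  21  21  21
  6   0   9   9   9   9  15  15  21  21  21  21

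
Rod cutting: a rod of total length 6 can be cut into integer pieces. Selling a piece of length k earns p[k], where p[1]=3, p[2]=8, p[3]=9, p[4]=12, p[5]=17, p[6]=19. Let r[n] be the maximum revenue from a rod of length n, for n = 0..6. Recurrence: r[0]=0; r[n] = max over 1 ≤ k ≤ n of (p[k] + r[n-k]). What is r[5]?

19

   n    0    1    2    3    4    5    6
r[n]    0    3    8   11   16   19   24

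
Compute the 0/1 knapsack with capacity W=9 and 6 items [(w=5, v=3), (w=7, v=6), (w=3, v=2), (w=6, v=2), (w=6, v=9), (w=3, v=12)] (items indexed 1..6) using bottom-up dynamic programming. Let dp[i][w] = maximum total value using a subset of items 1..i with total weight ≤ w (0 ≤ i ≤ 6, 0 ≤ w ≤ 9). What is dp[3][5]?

i\w   0   1   2   3   4   5   6   7   8   9
  0   0   0   0   0   0   0   0   0   0   0
  1   0   0   0   0   0   3   3   3   3   3
  2   0   0   0   0   0   3   3   6   6   6
  3   0   0   0   2   2   3   3   6   6   6
  4   0   0   0   2   2   3   3   6   6   6
  5   0   0   0   2   2   3   9   9   9  11
  6   0   0   0  12  12  12  14  14  15  21

3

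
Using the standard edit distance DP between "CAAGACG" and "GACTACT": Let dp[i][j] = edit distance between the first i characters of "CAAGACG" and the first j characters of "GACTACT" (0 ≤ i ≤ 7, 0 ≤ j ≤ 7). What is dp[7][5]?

5

   ''  G  A  C  T  A  C  T
''  0  1  2  3  4  5  6  7
 C  1  1  2  2  3  4  5  6
 A  2  2  1  2  3  3  4  5
 A  3  3  2  2  3  3  4  5
 G  4  3  3  3  3  4  4  5
 A  5  4  3  4  4  3  4  5
 C  6  5  4  3  4  4  3  4
 G  7  6  5  4  4  5  4  4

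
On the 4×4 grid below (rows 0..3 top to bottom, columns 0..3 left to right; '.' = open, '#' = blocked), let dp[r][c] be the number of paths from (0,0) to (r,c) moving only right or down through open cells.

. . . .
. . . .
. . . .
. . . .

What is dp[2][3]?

r\c   0   1   2   3
  0   1   1   1   1
  1   1   2   3   4
  2   1   3   6  10
  3   1   4  10  20

10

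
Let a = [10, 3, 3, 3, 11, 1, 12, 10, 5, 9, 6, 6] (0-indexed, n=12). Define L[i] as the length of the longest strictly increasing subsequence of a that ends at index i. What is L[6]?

   i    0    1    2    3    4    5    6    7    8    9   10   11
a[i]   10    3    3    3   11    1   12   10    5    9    6    6
L[i]    1    1    1    1    2    1    3    2    2    3    3    3

3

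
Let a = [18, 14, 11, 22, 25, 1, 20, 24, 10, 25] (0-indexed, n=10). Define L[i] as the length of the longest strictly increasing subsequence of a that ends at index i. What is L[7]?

   i    0    1    2    3    4    5    6    7    8    9
a[i]   18   14   11   22   25    1   20   24   10   25
L[i]    1    1    1    2    3    1    2    3    2    4

3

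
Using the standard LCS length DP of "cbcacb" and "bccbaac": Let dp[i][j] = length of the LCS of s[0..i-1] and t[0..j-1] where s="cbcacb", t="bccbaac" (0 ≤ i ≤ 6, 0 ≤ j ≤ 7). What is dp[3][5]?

   ''  b  c  c  b  a  a  c
''  0  0  0  0  0  0  0  0
 c  0  0  1  1  1  1  1  1
 b  0  1  1  1  2  2  2  2
 c  0  1  2  2  2  2  2  3
 a  0  1  2  2  2  3  3  3
 c  0  1  2  3  3  3  3  4
 b  0  1  2  3  4  4  4  4

2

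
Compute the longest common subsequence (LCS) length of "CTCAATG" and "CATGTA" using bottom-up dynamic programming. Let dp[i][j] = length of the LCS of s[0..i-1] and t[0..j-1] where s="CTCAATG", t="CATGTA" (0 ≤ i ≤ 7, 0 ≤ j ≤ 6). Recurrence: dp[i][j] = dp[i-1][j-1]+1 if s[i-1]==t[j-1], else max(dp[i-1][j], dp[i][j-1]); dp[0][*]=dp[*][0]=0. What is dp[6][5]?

   ''  C  A  T  G  T  A
''  0  0  0  0  0  0  0
 C  0  1  1  1  1  1  1
 T  0  1  1  2  2  2  2
 C  0  1  1  2  2  2  2
 A  0  1  2  2  2  2  3
 A  0  1  2  2  2  2  3
 T  0  1  2  3  3  3  3
 G  0  1  2  3  4  4  4

3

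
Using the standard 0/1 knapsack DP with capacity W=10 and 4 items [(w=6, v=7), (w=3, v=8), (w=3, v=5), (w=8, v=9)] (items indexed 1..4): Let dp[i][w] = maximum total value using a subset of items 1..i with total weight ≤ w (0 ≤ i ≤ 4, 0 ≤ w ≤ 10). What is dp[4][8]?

13

i\w   0   1   2   3   4   5   6   7   8   9  10
  0   0   0   0   0   0   0   0   0   0   0   0
  1   0   0   0   0   0   0   7   7   7   7   7
  2   0   0   0   8   8   8   8   8   8  15  15
  3   0   0   0   8   8   8  13  13  13  15  15
  4   0   0   0   8   8   8  13  13  13  15  15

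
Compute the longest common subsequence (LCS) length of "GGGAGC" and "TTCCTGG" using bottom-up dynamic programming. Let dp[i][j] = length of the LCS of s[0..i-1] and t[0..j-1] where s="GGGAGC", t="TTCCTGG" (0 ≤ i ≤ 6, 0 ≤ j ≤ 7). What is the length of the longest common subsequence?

2

   ''  T  T  C  C  T  G  G
''  0  0  0  0  0  0  0  0
 G  0  0  0  0  0  0  1  1
 G  0  0  0  0  0  0  1  2
 G  0  0  0  0  0  0  1  2
 A  0  0  0  0  0  0  1  2
 G  0  0  0  0  0  0  1  2
 C  0  0  0  1  1  1  1  2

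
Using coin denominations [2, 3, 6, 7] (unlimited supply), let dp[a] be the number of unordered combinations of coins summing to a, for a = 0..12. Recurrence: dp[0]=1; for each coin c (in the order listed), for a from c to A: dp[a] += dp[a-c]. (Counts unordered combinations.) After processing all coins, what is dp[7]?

after  coin     0     1     2     3     4     5     6     7     8     9    10    11    12
          2     1     0     1     0     1     0     1     0     1     0     1     0     1
          3     1     0     1     1     1     1     2     1     2     2     2     2     3
          6     1     0     1     1     1     1     3     1     3     3     3     3     6
          7     1     0     1     1     1     1     3     2     3     4     4     4     7

2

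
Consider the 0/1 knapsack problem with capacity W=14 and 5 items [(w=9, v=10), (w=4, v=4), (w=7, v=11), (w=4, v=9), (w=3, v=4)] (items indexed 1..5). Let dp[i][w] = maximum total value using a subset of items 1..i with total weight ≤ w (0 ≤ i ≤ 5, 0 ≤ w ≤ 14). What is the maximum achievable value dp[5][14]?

i\w   0   1   2   3   4   5   6   7   8   9  10  11  12  13  14
  0   0   0   0   0   0   0   0   0   0   0   0   0   0   0   0
  1   0   0   0   0   0   0   0   0   0  10  10  10  10  10  10
  2   0   0   0   0   4   4   4   4   4  10  10  10  10  14  14
  3   0   0   0   0   4   4   4  11  11  11  11  15  15  15  15
  4   0   0   0   0   9   9   9  11  13  13  13  20  20  20  20
  5   0   0   0   4   9   9   9  13  13  13  15  20  20  20  24

24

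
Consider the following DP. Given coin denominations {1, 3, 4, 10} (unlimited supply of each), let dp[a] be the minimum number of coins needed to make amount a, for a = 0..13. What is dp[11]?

 a  0  1  2  3  4  5  6  7  8  9 10 11 12 13
dp  0  1  2  1  1  2  2  2  2  3  1  2  3  2

2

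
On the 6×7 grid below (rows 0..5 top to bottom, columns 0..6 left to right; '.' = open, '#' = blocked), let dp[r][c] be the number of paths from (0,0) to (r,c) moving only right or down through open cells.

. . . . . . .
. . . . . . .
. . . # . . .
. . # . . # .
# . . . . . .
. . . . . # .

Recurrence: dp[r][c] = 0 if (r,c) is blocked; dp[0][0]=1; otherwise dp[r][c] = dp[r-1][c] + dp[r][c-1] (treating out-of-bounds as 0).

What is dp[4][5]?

9

r\c   0   1   2   3   4   5   6
  0   1   1   1   1   1   1   1
  1   1   2   3   4   5   6   7
  2   1   3   6   0   5  11  18
  3   1   4   0   0   5   0  18
  4   0   4   4   4   9   9  27
  5   0   4   8  12  21   0  27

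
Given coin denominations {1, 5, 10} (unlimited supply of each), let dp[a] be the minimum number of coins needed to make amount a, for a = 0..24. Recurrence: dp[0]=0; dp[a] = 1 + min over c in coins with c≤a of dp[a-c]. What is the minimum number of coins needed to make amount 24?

6

 a  0  1  2  3  4  5  6  7  8  9 10 11 12 13 14 15 16 17 18 19 20 21 22 23 24
dp  0  1  2  3  4  1  2  3  4  5  1  2  3  4  5  2  3  4  5  6  2  3  4  5  6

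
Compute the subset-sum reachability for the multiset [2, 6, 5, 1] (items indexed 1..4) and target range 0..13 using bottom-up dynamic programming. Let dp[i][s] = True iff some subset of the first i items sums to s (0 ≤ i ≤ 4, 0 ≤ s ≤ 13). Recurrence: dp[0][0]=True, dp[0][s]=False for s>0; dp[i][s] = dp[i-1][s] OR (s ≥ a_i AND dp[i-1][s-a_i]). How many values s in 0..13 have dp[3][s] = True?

8

i\s   0   1   2   3   4   5   6   7   8   9  10  11  12  13
  0   T   F   F   F   F   F   F   F   F   F   F   F   F   F
  1   T   F   T   F   F   F   F   F   F   F   F   F   F   F
  2   T   F   T   F   F   F   T   F   T   F   F   F   F   F
  3   T   F   T   F   F   T   T   T   T   F   F   T   F   T
  4   T   T   T   T   F   T   T   T   T   T   F   T   T   T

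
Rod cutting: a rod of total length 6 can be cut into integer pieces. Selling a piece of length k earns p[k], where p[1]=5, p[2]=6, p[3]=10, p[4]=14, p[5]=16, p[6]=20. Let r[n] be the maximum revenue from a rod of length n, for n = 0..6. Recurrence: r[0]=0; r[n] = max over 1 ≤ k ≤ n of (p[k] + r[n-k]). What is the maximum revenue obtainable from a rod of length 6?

30

   n    0    1    2    3    4    5    6
r[n]    0    5   10   15   20   25   30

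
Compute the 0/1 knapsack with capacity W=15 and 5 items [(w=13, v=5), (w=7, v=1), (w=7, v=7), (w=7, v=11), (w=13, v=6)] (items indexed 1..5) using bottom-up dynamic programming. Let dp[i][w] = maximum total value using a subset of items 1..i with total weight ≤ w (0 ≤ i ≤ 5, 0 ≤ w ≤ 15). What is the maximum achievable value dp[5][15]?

i\w   0   1   2   3   4   5   6   7   8   9  10  11  12  13  14  15
  0   0   0   0   0   0   0   0   0   0   0   0   0   0   0   0   0
  1   0   0   0   0   0   0   0   0   0   0   0   0   0   5   5   5
  2   0   0   0   0   0   0   0   1   1   1   1   1   1   5   5   5
  3   0   0   0   0   0   0   0   7   7   7   7   7   7   7   8   8
  4   0   0   0   0   0   0   0  11  11  11  11  11  11  11  18  18
  5   0   0   0   0   0   0   0  11  11  11  11  11  11  11  18  18

18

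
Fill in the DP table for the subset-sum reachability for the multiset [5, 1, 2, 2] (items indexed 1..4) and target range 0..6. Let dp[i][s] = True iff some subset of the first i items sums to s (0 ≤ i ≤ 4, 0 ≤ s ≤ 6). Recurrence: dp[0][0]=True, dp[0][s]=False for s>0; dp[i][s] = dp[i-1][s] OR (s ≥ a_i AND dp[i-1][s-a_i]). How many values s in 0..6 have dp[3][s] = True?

i\s   0   1   2   3   4   5   6
  0   T   F   F   F   F   F   F
  1   T   F   F   F   F   T   F
  2   T   T   F   F   F   T   T
  3   T   T   T   T   F   T   T
  4   T   T   T   T   T   T   T

6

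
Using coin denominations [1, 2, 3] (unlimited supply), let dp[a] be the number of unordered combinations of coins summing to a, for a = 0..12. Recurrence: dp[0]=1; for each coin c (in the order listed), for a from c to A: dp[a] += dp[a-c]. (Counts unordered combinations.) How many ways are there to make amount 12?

after  coin     0     1     2     3     4     5     6     7     8     9    10    11    12
          1     1     1     1     1     1     1     1     1     1     1     1     1     1
          2     1     1     2     2     3     3     4     4     5     5     6     6     7
          3     1     1     2     3     4     5     7     8    10    12    14    16    19

19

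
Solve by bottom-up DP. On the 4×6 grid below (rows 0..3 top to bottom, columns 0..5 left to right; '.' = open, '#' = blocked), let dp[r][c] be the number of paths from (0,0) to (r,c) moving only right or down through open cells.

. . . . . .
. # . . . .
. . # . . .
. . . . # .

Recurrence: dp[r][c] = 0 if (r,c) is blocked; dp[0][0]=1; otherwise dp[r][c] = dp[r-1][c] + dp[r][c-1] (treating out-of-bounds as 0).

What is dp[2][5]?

r\c   0   1   2   3   4   5
  0   1   1   1   1   1   1
  1   1   0   1   2   3   4
  2   1   1   0   2   5   9
  3   1   2   2   4   0   9

9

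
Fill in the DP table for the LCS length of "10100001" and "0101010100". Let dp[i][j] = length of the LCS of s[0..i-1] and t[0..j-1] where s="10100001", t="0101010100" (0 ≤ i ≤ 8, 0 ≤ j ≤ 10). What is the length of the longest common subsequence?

   ''  0  1  0  1  0  1  0  1  0  0
''  0  0  0  0  0  0  0  0  0  0  0
 1  0  0  1  1  1  1  1  1  1  1  1
 0  0  1  1  2  2  2  2  2  2  2  2
 1  0  1  2  2  3  3  3  3  3  3  3
 0  0  1  2  3  3  4  4  4  4  4  4
 0  0  1  2  3  3  4  4  5  5  5  5
 0  0  1  2  3  3  4  4  5  5  6  6
 0  0  1  2  3  3  4  4  5  5  6  7
 1  0  1  2  3  4  4  5  5  6  6  7

7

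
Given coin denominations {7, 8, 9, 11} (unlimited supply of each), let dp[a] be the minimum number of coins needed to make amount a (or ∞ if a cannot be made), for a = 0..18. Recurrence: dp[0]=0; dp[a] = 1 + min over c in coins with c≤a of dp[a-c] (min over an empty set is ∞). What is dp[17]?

2

 a  0  1  2  3  4  5  6  7  8  9 10 11 12 13 14 15 16 17 18
dp  0  -  -  -  -  -  -  1  1  1  -  1  -  -  2  2  2  2  2
(- denotes ∞ / unreachable)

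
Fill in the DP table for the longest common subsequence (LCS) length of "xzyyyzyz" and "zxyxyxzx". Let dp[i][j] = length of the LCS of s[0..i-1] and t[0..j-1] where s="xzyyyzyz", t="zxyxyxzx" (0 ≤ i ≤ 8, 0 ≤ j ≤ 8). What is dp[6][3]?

2

   ''  z  x  y  x  y  x  z  x
''  0  0  0  0  0  0  0  0  0
 x  0  0  1  1  1  1  1  1  1
 z  0  1  1  1  1  1  1  2  2
 y  0  1  1  2  2  2  2  2  2
 y  0  1  1  2  2  3  3  3  3
 y  0  1  1  2  2  3  3  3  3
 z  0  1  1  2  2  3  3  4  4
 y  0  1  1  2  2  3  3  4  4
 z  0  1  1  2  2  3  3  4  4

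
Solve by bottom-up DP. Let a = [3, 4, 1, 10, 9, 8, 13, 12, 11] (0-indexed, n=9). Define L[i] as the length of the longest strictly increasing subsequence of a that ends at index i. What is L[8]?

4

   i    0    1    2    3    4    5    6    7    8
a[i]    3    4    1   10    9    8   13   12   11
L[i]    1    2    1    3    3    3    4    4    4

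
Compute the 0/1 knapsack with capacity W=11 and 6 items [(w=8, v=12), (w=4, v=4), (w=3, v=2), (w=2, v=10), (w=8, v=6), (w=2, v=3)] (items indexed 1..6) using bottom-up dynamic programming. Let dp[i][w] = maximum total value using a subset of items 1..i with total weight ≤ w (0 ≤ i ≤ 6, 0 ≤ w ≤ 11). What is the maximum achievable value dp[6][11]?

i\w   0   1   2   3   4   5   6   7   8   9  10  11
  0   0   0   0   0   0   0   0   0   0   0   0   0
  1   0   0   0   0   0   0   0   0  12  12  12  12
  2   0   0   0   0   4   4   4   4  12  12  12  12
  3   0   0   0   2   4   4   4   6  12  12  12  14
  4   0   0  10  10  10  12  14  14  14  16  22  22
  5   0   0  10  10  10  12  14  14  14  16  22  22
  6   0   0  10  10  13  13  14  15  17  17  22  22

22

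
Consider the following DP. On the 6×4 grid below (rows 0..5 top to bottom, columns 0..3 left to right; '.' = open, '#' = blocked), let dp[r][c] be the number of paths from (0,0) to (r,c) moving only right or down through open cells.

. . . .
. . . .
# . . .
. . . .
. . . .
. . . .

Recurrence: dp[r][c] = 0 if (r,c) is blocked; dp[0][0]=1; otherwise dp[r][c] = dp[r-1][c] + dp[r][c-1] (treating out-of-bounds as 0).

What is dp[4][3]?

r\c   0   1   2   3
  0   1   1   1   1
  1   1   2   3   4
  2   0   2   5   9
  3   0   2   7  16
  4   0   2   9  25
  5   0   2  11  36

25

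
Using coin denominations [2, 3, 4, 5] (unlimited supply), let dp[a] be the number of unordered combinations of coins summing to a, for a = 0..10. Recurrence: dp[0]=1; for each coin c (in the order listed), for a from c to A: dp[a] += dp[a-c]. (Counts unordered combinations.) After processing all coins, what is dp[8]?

after  coin     0     1     2     3     4     5     6     7     8     9    10
          2     1     0     1     0     1     0     1     0     1     0     1
          3     1     0     1     1     1     1     2     1     2     2     2
          4     1     0     1     1     2     1     3     2     4     3     5
          5     1     0     1     1     2     2     3     3     5     5     7

5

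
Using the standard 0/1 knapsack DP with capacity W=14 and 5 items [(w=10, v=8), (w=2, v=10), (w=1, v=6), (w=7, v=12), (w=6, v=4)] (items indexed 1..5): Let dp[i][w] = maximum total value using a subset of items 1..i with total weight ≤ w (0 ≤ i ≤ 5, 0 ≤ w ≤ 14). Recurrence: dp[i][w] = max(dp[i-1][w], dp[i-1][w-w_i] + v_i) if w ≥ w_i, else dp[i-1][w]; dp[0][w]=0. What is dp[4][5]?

16

i\w   0   1   2   3   4   5   6   7   8   9  10  11  12  13  14
  0   0   0   0   0   0   0   0   0   0   0   0   0   0   0   0
  1   0   0   0   0   0   0   0   0   0   0   8   8   8   8   8
  2   0   0  10  10  10  10  10  10  10  10  10  10  18  18  18
  3   0   6  10  16  16  16  16  16  16  16  16  16  18  24  24
  4   0   6  10  16  16  16  16  16  18  22  28  28  28  28  28
  5   0   6  10  16  16  16  16  16  18  22  28  28  28  28  28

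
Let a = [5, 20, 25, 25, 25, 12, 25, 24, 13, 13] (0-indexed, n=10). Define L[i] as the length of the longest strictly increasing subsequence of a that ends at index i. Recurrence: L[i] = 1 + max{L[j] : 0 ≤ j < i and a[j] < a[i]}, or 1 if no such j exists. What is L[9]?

3

   i    0    1    2    3    4    5    6    7    8    9
a[i]    5   20   25   25   25   12   25   24   13   13
L[i]    1    2    3    3    3    2    3    3    3    3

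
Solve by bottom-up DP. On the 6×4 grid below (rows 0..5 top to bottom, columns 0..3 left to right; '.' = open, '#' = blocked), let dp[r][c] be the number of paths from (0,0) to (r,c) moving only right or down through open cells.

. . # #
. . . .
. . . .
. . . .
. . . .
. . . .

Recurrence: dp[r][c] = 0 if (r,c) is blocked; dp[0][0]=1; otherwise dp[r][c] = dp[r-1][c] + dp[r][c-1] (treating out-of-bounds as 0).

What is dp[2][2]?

5

r\c   0   1   2   3
  0   1   1   0   0
  1   1   2   2   2
  2   1   3   5   7
  3   1   4   9  16
  4   1   5  14  30
  5   1   6  20  50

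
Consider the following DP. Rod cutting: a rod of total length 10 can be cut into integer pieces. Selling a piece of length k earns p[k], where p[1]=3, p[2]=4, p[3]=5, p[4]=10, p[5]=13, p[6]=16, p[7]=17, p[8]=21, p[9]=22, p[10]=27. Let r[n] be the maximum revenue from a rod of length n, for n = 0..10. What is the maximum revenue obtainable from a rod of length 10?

   n    0    1    2    3    4    5    6    7    8    9   10
r[n]    0    3    6    9   12   15   18   21   24   27   30

30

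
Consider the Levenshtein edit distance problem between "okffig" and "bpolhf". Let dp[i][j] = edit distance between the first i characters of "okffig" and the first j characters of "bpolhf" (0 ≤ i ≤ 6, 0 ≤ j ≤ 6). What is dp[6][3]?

   ''  b  p  o  l  h  f
''  0  1  2  3  4  5  6
 o  1  1  2  2  3  4  5
 k  2  2  2  3  3  4  5
 f  3  3  3  3  4  4  4
 f  4  4  4  4  4  5  4
 i  5  5  5  5  5  5  5
 g  6  6  6  6  6  6  6

6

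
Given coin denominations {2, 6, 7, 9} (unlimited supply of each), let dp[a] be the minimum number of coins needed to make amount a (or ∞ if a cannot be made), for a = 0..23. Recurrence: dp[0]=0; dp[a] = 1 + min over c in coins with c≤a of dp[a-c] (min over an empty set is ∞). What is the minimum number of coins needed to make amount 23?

3

 a  0  1  2  3  4  5  6  7  8  9 10 11 12 13 14 15 16 17 18 19 20 21 22 23
dp  0  -  1  -  2  -  1  1  2  1  3  2  2  2  2  2  2  3  2  3  3  3  3  3
(- denotes ∞ / unreachable)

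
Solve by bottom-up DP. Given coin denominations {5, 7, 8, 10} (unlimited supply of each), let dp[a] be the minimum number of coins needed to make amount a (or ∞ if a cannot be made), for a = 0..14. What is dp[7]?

1

 a  0  1  2  3  4  5  6  7  8  9 10 11 12 13 14
dp  0  -  -  -  -  1  -  1  1  -  1  -  2  2  2
(- denotes ∞ / unreachable)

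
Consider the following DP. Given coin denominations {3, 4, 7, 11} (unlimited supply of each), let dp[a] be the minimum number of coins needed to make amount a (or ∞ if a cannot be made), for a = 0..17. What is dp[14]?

2

 a  0  1  2  3  4  5  6  7  8  9 10 11 12 13 14 15 16 17
dp  0  -  -  1  1  -  2  1  2  3  2  1  3  3  2  2  4  3
(- denotes ∞ / unreachable)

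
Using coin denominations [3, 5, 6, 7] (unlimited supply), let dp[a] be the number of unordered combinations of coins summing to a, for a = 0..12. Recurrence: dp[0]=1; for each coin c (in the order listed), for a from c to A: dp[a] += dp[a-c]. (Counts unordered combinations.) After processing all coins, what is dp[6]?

after  coin     0     1     2     3     4     5     6     7     8     9    10    11    12
          3     1     0     0     1     0     0     1     0     0     1     0     0     1
          5     1     0     0     1     0     1     1     0     1     1     1     1     1
          6     1     0     0     1     0     1     2     0     1     2     1     2     3
          7     1     0     0     1     0     1     2     1     1     2     2     2     4

2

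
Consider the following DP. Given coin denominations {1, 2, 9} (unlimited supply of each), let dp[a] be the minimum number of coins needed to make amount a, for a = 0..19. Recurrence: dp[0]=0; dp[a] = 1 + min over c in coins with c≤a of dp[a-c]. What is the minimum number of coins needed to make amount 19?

3

 a  0  1  2  3  4  5  6  7  8  9 10 11 12 13 14 15 16 17 18 19
dp  0  1  1  2  2  3  3  4  4  1  2  2  3  3  4  4  5  5  2  3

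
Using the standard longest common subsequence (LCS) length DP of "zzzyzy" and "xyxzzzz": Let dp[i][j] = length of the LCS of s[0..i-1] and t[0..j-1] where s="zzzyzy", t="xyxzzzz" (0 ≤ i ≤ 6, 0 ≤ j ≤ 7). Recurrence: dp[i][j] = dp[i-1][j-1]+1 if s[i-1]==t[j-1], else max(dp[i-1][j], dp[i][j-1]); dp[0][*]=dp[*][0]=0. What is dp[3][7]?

3

   ''  x  y  x  z  z  z  z
''  0  0  0  0  0  0  0  0
 z  0  0  0  0  1  1  1  1
 z  0  0  0  0  1  2  2  2
 z  0  0  0  0  1  2  3  3
 y  0  0  1  1  1  2  3  3
 z  0  0  1  1  2  2  3  4
 y  0  0  1  1  2  2  3  4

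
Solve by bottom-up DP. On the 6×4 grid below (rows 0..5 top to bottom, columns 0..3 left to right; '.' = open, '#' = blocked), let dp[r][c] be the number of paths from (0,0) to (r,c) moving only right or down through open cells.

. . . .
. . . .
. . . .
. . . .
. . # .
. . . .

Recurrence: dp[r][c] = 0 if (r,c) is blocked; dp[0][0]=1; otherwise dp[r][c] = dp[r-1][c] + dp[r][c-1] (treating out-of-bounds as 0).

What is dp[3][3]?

r\c   0   1   2   3
  0   1   1   1   1
  1   1   2   3   4
  2   1   3   6  10
  3   1   4  10  20
  4   1   5   0  20
  5   1   6   6  26

20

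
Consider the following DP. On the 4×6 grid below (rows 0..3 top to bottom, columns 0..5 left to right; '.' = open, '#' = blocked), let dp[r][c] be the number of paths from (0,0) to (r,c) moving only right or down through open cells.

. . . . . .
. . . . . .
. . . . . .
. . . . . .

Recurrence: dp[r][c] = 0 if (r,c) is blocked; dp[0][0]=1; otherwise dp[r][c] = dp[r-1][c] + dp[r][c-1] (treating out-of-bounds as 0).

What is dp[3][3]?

r\c   0   1   2   3   4   5
  0   1   1   1   1   1   1
  1   1   2   3   4   5   6
  2   1   3   6  10  15  21
  3   1   4  10  20  35  56

20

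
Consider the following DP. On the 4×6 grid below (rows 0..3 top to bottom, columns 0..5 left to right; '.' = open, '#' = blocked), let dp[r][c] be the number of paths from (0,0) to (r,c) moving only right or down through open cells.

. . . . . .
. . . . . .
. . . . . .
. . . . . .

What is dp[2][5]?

21

r\c   0   1   2   3   4   5
  0   1   1   1   1   1   1
  1   1   2   3   4   5   6
  2   1   3   6  10  15  21
  3   1   4  10  20  35  56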